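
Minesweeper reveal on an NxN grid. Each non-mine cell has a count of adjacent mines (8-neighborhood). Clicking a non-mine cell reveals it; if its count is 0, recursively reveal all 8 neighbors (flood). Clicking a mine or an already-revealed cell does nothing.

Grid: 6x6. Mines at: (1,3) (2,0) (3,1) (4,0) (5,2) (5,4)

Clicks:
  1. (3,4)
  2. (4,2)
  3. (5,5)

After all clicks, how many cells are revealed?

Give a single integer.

Click 1 (3,4) count=0: revealed 16 new [(0,4) (0,5) (1,4) (1,5) (2,2) (2,3) (2,4) (2,5) (3,2) (3,3) (3,4) (3,5) (4,2) (4,3) (4,4) (4,5)] -> total=16
Click 2 (4,2) count=2: revealed 0 new [(none)] -> total=16
Click 3 (5,5) count=1: revealed 1 new [(5,5)] -> total=17

Answer: 17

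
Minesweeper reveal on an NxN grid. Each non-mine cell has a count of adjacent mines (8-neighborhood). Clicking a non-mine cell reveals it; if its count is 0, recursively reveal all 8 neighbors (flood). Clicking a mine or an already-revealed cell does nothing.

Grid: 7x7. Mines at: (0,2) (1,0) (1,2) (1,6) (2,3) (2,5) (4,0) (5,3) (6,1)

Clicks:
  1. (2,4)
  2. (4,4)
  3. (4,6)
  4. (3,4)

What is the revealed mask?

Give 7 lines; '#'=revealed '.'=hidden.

Answer: .......
.......
....#..
....###
....###
....###
....###

Derivation:
Click 1 (2,4) count=2: revealed 1 new [(2,4)] -> total=1
Click 2 (4,4) count=1: revealed 1 new [(4,4)] -> total=2
Click 3 (4,6) count=0: revealed 11 new [(3,4) (3,5) (3,6) (4,5) (4,6) (5,4) (5,5) (5,6) (6,4) (6,5) (6,6)] -> total=13
Click 4 (3,4) count=2: revealed 0 new [(none)] -> total=13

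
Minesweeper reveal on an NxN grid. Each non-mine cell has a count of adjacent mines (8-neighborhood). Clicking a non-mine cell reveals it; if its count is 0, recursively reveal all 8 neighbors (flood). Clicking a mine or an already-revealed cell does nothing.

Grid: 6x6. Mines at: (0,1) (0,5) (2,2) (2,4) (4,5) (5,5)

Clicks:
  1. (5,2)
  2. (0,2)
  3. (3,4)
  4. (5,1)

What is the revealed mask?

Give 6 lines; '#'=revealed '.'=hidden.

Click 1 (5,2) count=0: revealed 19 new [(1,0) (1,1) (2,0) (2,1) (3,0) (3,1) (3,2) (3,3) (3,4) (4,0) (4,1) (4,2) (4,3) (4,4) (5,0) (5,1) (5,2) (5,3) (5,4)] -> total=19
Click 2 (0,2) count=1: revealed 1 new [(0,2)] -> total=20
Click 3 (3,4) count=2: revealed 0 new [(none)] -> total=20
Click 4 (5,1) count=0: revealed 0 new [(none)] -> total=20

Answer: ..#...
##....
##....
#####.
#####.
#####.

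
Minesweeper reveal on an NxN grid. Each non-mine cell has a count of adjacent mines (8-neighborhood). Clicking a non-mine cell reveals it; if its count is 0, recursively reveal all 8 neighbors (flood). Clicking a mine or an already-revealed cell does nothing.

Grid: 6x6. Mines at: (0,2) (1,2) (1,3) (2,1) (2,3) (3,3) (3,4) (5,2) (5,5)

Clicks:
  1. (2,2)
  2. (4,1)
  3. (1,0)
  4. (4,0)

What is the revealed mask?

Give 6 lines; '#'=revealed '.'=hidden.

Answer: ......
#.....
..#...
##....
##....
##....

Derivation:
Click 1 (2,2) count=5: revealed 1 new [(2,2)] -> total=1
Click 2 (4,1) count=1: revealed 1 new [(4,1)] -> total=2
Click 3 (1,0) count=1: revealed 1 new [(1,0)] -> total=3
Click 4 (4,0) count=0: revealed 5 new [(3,0) (3,1) (4,0) (5,0) (5,1)] -> total=8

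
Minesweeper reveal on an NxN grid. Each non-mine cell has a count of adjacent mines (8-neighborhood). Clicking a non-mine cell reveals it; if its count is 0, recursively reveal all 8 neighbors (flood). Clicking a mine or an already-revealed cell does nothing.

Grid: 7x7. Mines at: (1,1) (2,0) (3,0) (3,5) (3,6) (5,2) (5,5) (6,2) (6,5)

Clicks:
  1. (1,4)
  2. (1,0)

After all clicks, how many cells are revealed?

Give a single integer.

Answer: 25

Derivation:
Click 1 (1,4) count=0: revealed 24 new [(0,2) (0,3) (0,4) (0,5) (0,6) (1,2) (1,3) (1,4) (1,5) (1,6) (2,1) (2,2) (2,3) (2,4) (2,5) (2,6) (3,1) (3,2) (3,3) (3,4) (4,1) (4,2) (4,3) (4,4)] -> total=24
Click 2 (1,0) count=2: revealed 1 new [(1,0)] -> total=25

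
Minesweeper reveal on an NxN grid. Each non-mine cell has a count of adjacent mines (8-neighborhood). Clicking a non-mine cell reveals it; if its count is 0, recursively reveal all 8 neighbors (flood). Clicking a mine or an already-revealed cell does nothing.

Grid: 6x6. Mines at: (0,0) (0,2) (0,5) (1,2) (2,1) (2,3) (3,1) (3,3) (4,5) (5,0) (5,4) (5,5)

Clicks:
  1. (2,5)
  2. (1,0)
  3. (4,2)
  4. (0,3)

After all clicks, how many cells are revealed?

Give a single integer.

Answer: 9

Derivation:
Click 1 (2,5) count=0: revealed 6 new [(1,4) (1,5) (2,4) (2,5) (3,4) (3,5)] -> total=6
Click 2 (1,0) count=2: revealed 1 new [(1,0)] -> total=7
Click 3 (4,2) count=2: revealed 1 new [(4,2)] -> total=8
Click 4 (0,3) count=2: revealed 1 new [(0,3)] -> total=9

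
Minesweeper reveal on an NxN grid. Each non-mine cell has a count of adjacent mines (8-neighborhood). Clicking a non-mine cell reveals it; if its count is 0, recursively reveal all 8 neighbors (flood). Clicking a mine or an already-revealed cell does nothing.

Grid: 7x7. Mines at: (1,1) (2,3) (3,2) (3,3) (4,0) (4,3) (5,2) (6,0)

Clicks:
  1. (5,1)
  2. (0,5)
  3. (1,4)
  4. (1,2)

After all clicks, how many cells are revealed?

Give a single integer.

Click 1 (5,1) count=3: revealed 1 new [(5,1)] -> total=1
Click 2 (0,5) count=0: revealed 27 new [(0,2) (0,3) (0,4) (0,5) (0,6) (1,2) (1,3) (1,4) (1,5) (1,6) (2,4) (2,5) (2,6) (3,4) (3,5) (3,6) (4,4) (4,5) (4,6) (5,3) (5,4) (5,5) (5,6) (6,3) (6,4) (6,5) (6,6)] -> total=28
Click 3 (1,4) count=1: revealed 0 new [(none)] -> total=28
Click 4 (1,2) count=2: revealed 0 new [(none)] -> total=28

Answer: 28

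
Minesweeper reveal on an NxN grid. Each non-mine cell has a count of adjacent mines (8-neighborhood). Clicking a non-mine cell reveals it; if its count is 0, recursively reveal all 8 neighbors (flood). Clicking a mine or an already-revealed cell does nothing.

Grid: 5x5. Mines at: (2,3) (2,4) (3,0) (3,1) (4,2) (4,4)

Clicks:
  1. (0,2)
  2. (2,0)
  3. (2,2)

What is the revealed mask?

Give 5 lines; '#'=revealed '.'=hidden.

Answer: #####
#####
###..
.....
.....

Derivation:
Click 1 (0,2) count=0: revealed 13 new [(0,0) (0,1) (0,2) (0,3) (0,4) (1,0) (1,1) (1,2) (1,3) (1,4) (2,0) (2,1) (2,2)] -> total=13
Click 2 (2,0) count=2: revealed 0 new [(none)] -> total=13
Click 3 (2,2) count=2: revealed 0 new [(none)] -> total=13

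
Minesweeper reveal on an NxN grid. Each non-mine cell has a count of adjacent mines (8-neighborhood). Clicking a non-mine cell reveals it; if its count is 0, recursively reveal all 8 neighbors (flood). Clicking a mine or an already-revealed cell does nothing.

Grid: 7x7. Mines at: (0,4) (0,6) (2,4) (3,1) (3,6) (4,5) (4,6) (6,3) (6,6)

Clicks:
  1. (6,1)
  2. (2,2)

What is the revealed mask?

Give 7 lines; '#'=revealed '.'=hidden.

Answer: .......
.......
..#....
.......
###....
###....
###....

Derivation:
Click 1 (6,1) count=0: revealed 9 new [(4,0) (4,1) (4,2) (5,0) (5,1) (5,2) (6,0) (6,1) (6,2)] -> total=9
Click 2 (2,2) count=1: revealed 1 new [(2,2)] -> total=10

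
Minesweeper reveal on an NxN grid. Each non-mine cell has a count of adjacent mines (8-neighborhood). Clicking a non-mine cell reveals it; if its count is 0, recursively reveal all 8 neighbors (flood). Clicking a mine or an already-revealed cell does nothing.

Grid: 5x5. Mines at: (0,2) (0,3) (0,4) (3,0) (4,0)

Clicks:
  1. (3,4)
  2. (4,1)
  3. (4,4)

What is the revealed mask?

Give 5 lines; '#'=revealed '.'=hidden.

Click 1 (3,4) count=0: revealed 16 new [(1,1) (1,2) (1,3) (1,4) (2,1) (2,2) (2,3) (2,4) (3,1) (3,2) (3,3) (3,4) (4,1) (4,2) (4,3) (4,4)] -> total=16
Click 2 (4,1) count=2: revealed 0 new [(none)] -> total=16
Click 3 (4,4) count=0: revealed 0 new [(none)] -> total=16

Answer: .....
.####
.####
.####
.####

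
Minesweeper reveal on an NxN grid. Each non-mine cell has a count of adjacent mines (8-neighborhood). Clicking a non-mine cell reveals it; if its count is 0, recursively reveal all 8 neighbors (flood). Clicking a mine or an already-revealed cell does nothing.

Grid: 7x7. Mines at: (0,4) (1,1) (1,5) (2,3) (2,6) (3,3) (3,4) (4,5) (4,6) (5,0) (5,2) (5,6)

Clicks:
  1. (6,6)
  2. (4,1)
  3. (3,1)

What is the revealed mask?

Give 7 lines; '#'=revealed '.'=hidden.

Click 1 (6,6) count=1: revealed 1 new [(6,6)] -> total=1
Click 2 (4,1) count=2: revealed 1 new [(4,1)] -> total=2
Click 3 (3,1) count=0: revealed 8 new [(2,0) (2,1) (2,2) (3,0) (3,1) (3,2) (4,0) (4,2)] -> total=10

Answer: .......
.......
###....
###....
###....
.......
......#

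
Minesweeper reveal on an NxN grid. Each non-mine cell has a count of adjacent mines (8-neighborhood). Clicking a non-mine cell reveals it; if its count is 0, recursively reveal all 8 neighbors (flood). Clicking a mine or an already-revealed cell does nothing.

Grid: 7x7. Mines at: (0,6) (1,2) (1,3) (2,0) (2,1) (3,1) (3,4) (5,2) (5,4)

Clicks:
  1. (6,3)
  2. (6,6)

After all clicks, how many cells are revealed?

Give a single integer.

Click 1 (6,3) count=2: revealed 1 new [(6,3)] -> total=1
Click 2 (6,6) count=0: revealed 12 new [(1,5) (1,6) (2,5) (2,6) (3,5) (3,6) (4,5) (4,6) (5,5) (5,6) (6,5) (6,6)] -> total=13

Answer: 13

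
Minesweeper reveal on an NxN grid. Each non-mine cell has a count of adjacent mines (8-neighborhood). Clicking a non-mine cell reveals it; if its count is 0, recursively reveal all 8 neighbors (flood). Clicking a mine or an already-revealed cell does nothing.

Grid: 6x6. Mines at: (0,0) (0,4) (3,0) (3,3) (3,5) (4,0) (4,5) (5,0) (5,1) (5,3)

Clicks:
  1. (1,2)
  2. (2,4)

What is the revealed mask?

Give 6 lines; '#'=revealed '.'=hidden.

Answer: .###..
.###..
.####.
......
......
......

Derivation:
Click 1 (1,2) count=0: revealed 9 new [(0,1) (0,2) (0,3) (1,1) (1,2) (1,3) (2,1) (2,2) (2,3)] -> total=9
Click 2 (2,4) count=2: revealed 1 new [(2,4)] -> total=10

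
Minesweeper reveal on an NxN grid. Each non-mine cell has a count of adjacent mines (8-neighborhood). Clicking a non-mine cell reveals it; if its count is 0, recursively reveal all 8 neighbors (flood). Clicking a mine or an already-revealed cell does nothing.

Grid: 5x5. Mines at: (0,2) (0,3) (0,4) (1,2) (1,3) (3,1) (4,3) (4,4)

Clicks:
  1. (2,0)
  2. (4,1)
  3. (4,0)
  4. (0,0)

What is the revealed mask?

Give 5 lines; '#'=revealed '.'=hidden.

Click 1 (2,0) count=1: revealed 1 new [(2,0)] -> total=1
Click 2 (4,1) count=1: revealed 1 new [(4,1)] -> total=2
Click 3 (4,0) count=1: revealed 1 new [(4,0)] -> total=3
Click 4 (0,0) count=0: revealed 5 new [(0,0) (0,1) (1,0) (1,1) (2,1)] -> total=8

Answer: ##...
##...
##...
.....
##...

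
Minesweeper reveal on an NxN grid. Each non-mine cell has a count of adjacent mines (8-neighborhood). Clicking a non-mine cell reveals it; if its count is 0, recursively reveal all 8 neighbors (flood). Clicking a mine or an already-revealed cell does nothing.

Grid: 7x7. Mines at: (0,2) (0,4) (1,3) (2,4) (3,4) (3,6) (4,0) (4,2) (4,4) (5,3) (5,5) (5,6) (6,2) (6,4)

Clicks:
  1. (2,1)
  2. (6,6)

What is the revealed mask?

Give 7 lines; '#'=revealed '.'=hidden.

Answer: ##.....
###....
###....
###....
.......
.......
......#

Derivation:
Click 1 (2,1) count=0: revealed 11 new [(0,0) (0,1) (1,0) (1,1) (1,2) (2,0) (2,1) (2,2) (3,0) (3,1) (3,2)] -> total=11
Click 2 (6,6) count=2: revealed 1 new [(6,6)] -> total=12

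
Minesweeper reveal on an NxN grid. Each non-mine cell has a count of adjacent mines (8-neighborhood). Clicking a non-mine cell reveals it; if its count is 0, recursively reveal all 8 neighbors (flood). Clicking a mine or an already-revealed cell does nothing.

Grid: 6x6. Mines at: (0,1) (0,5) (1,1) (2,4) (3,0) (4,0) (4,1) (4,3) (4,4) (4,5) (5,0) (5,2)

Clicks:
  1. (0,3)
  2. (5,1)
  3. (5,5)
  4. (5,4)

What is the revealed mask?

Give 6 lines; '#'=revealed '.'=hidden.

Answer: ..###.
..###.
......
......
......
.#..##

Derivation:
Click 1 (0,3) count=0: revealed 6 new [(0,2) (0,3) (0,4) (1,2) (1,3) (1,4)] -> total=6
Click 2 (5,1) count=4: revealed 1 new [(5,1)] -> total=7
Click 3 (5,5) count=2: revealed 1 new [(5,5)] -> total=8
Click 4 (5,4) count=3: revealed 1 new [(5,4)] -> total=9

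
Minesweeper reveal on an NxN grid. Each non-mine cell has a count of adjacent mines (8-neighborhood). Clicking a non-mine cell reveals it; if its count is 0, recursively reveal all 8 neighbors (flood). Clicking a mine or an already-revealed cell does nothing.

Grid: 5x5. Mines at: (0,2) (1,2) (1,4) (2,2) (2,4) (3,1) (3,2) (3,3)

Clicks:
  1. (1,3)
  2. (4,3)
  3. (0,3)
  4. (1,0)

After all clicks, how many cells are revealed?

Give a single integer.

Answer: 9

Derivation:
Click 1 (1,3) count=5: revealed 1 new [(1,3)] -> total=1
Click 2 (4,3) count=2: revealed 1 new [(4,3)] -> total=2
Click 3 (0,3) count=3: revealed 1 new [(0,3)] -> total=3
Click 4 (1,0) count=0: revealed 6 new [(0,0) (0,1) (1,0) (1,1) (2,0) (2,1)] -> total=9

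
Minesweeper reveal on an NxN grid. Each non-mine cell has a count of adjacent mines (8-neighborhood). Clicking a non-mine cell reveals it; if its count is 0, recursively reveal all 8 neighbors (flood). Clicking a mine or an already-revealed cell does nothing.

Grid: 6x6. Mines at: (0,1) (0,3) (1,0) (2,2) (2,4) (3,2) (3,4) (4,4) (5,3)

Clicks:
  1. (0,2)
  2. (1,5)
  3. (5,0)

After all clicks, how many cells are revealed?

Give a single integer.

Answer: 12

Derivation:
Click 1 (0,2) count=2: revealed 1 new [(0,2)] -> total=1
Click 2 (1,5) count=1: revealed 1 new [(1,5)] -> total=2
Click 3 (5,0) count=0: revealed 10 new [(2,0) (2,1) (3,0) (3,1) (4,0) (4,1) (4,2) (5,0) (5,1) (5,2)] -> total=12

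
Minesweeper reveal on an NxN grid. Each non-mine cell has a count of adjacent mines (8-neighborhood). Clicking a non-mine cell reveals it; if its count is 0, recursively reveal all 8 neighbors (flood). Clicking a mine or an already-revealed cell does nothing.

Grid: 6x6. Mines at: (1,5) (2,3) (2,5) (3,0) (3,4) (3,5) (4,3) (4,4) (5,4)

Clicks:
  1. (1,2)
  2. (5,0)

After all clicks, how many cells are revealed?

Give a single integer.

Answer: 7

Derivation:
Click 1 (1,2) count=1: revealed 1 new [(1,2)] -> total=1
Click 2 (5,0) count=0: revealed 6 new [(4,0) (4,1) (4,2) (5,0) (5,1) (5,2)] -> total=7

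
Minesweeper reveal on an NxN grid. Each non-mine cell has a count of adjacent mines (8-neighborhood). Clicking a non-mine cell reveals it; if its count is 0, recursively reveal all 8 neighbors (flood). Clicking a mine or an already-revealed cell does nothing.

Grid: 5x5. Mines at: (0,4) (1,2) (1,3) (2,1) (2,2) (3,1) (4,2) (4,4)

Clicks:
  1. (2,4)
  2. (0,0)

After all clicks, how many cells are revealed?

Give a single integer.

Click 1 (2,4) count=1: revealed 1 new [(2,4)] -> total=1
Click 2 (0,0) count=0: revealed 4 new [(0,0) (0,1) (1,0) (1,1)] -> total=5

Answer: 5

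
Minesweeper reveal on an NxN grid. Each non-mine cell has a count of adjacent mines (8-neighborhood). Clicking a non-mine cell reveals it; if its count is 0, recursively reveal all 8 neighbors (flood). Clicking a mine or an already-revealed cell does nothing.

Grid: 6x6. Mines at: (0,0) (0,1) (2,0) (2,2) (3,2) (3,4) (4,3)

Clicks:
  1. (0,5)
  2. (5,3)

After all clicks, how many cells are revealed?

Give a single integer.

Click 1 (0,5) count=0: revealed 11 new [(0,2) (0,3) (0,4) (0,5) (1,2) (1,3) (1,4) (1,5) (2,3) (2,4) (2,5)] -> total=11
Click 2 (5,3) count=1: revealed 1 new [(5,3)] -> total=12

Answer: 12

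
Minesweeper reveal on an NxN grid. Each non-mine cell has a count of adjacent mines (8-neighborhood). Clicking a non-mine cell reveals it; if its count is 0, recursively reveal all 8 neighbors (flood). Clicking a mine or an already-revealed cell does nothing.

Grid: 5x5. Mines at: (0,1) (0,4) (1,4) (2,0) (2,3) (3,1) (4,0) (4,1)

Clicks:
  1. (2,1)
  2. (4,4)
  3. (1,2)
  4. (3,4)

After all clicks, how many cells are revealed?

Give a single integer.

Answer: 8

Derivation:
Click 1 (2,1) count=2: revealed 1 new [(2,1)] -> total=1
Click 2 (4,4) count=0: revealed 6 new [(3,2) (3,3) (3,4) (4,2) (4,3) (4,4)] -> total=7
Click 3 (1,2) count=2: revealed 1 new [(1,2)] -> total=8
Click 4 (3,4) count=1: revealed 0 new [(none)] -> total=8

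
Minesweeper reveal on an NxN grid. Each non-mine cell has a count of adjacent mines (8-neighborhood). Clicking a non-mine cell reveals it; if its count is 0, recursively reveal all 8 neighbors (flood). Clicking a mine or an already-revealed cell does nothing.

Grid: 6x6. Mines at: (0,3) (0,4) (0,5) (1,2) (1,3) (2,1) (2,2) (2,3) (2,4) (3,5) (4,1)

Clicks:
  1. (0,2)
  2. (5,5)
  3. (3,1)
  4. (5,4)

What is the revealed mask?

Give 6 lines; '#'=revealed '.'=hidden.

Answer: ..#...
......
......
.####.
..####
..####

Derivation:
Click 1 (0,2) count=3: revealed 1 new [(0,2)] -> total=1
Click 2 (5,5) count=0: revealed 11 new [(3,2) (3,3) (3,4) (4,2) (4,3) (4,4) (4,5) (5,2) (5,3) (5,4) (5,5)] -> total=12
Click 3 (3,1) count=3: revealed 1 new [(3,1)] -> total=13
Click 4 (5,4) count=0: revealed 0 new [(none)] -> total=13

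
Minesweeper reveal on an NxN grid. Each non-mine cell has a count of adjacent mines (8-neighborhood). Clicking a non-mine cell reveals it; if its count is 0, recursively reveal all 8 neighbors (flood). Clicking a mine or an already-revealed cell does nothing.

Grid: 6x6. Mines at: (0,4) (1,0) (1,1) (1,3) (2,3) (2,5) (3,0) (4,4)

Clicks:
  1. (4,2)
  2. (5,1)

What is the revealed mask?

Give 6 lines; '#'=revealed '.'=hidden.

Answer: ......
......
......
.###..
####..
####..

Derivation:
Click 1 (4,2) count=0: revealed 11 new [(3,1) (3,2) (3,3) (4,0) (4,1) (4,2) (4,3) (5,0) (5,1) (5,2) (5,3)] -> total=11
Click 2 (5,1) count=0: revealed 0 new [(none)] -> total=11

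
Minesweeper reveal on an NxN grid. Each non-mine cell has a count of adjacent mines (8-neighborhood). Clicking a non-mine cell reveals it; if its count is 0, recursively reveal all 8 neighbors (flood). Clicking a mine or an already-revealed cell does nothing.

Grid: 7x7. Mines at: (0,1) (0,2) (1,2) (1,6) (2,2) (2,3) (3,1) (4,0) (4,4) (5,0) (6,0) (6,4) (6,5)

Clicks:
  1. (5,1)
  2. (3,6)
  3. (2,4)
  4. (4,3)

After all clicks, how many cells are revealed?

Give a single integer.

Answer: 11

Derivation:
Click 1 (5,1) count=3: revealed 1 new [(5,1)] -> total=1
Click 2 (3,6) count=0: revealed 8 new [(2,5) (2,6) (3,5) (3,6) (4,5) (4,6) (5,5) (5,6)] -> total=9
Click 3 (2,4) count=1: revealed 1 new [(2,4)] -> total=10
Click 4 (4,3) count=1: revealed 1 new [(4,3)] -> total=11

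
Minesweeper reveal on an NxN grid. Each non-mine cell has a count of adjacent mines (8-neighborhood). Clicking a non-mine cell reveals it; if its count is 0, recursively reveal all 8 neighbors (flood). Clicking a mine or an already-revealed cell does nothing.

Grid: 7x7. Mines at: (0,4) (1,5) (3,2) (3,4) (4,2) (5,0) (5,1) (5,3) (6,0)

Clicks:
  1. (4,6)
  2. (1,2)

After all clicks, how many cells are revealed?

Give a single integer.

Answer: 29

Derivation:
Click 1 (4,6) count=0: revealed 13 new [(2,5) (2,6) (3,5) (3,6) (4,4) (4,5) (4,6) (5,4) (5,5) (5,6) (6,4) (6,5) (6,6)] -> total=13
Click 2 (1,2) count=0: revealed 16 new [(0,0) (0,1) (0,2) (0,3) (1,0) (1,1) (1,2) (1,3) (2,0) (2,1) (2,2) (2,3) (3,0) (3,1) (4,0) (4,1)] -> total=29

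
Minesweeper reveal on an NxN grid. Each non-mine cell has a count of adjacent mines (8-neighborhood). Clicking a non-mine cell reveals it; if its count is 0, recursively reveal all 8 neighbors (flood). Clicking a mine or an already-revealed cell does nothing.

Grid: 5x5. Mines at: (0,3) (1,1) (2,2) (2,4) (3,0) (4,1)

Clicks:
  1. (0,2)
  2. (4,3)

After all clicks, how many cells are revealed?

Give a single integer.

Click 1 (0,2) count=2: revealed 1 new [(0,2)] -> total=1
Click 2 (4,3) count=0: revealed 6 new [(3,2) (3,3) (3,4) (4,2) (4,3) (4,4)] -> total=7

Answer: 7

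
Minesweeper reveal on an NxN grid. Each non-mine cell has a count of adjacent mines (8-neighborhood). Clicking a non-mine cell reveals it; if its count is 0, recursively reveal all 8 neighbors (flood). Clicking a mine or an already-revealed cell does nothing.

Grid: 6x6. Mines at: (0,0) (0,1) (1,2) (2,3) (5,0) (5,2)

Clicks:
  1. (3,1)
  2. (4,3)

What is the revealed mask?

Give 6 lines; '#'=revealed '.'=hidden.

Answer: ......
##....
###...
###...
####..
......

Derivation:
Click 1 (3,1) count=0: revealed 11 new [(1,0) (1,1) (2,0) (2,1) (2,2) (3,0) (3,1) (3,2) (4,0) (4,1) (4,2)] -> total=11
Click 2 (4,3) count=1: revealed 1 new [(4,3)] -> total=12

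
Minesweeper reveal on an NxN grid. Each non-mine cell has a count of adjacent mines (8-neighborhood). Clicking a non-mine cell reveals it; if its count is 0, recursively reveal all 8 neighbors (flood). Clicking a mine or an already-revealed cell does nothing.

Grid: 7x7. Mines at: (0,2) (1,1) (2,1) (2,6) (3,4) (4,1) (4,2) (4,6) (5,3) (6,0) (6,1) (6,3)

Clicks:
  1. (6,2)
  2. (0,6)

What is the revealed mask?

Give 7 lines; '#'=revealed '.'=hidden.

Click 1 (6,2) count=3: revealed 1 new [(6,2)] -> total=1
Click 2 (0,6) count=0: revealed 11 new [(0,3) (0,4) (0,5) (0,6) (1,3) (1,4) (1,5) (1,6) (2,3) (2,4) (2,5)] -> total=12

Answer: ...####
...####
...###.
.......
.......
.......
..#....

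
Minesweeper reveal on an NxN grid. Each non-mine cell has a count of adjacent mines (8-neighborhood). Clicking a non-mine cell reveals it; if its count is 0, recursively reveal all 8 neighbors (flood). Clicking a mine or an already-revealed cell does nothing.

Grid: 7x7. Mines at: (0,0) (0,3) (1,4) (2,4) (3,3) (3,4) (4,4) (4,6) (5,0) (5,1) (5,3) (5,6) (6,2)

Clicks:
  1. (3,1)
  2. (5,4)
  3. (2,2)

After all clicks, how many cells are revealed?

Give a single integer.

Answer: 13

Derivation:
Click 1 (3,1) count=0: revealed 12 new [(1,0) (1,1) (1,2) (2,0) (2,1) (2,2) (3,0) (3,1) (3,2) (4,0) (4,1) (4,2)] -> total=12
Click 2 (5,4) count=2: revealed 1 new [(5,4)] -> total=13
Click 3 (2,2) count=1: revealed 0 new [(none)] -> total=13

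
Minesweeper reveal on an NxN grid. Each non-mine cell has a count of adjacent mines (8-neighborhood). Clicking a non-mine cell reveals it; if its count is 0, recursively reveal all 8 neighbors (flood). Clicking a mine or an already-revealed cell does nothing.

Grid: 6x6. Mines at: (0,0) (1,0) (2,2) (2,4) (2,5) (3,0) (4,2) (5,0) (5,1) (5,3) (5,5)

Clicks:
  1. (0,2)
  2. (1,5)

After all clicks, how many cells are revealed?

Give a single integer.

Click 1 (0,2) count=0: revealed 10 new [(0,1) (0,2) (0,3) (0,4) (0,5) (1,1) (1,2) (1,3) (1,4) (1,5)] -> total=10
Click 2 (1,5) count=2: revealed 0 new [(none)] -> total=10

Answer: 10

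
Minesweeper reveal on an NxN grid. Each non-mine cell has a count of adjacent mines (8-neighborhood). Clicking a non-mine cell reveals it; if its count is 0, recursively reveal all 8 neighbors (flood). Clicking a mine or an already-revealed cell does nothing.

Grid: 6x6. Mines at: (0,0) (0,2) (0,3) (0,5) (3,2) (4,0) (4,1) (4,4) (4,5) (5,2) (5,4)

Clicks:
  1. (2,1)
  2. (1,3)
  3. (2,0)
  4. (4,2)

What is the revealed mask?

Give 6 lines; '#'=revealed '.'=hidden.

Answer: ......
##.#..
##....
##....
..#...
......

Derivation:
Click 1 (2,1) count=1: revealed 1 new [(2,1)] -> total=1
Click 2 (1,3) count=2: revealed 1 new [(1,3)] -> total=2
Click 3 (2,0) count=0: revealed 5 new [(1,0) (1,1) (2,0) (3,0) (3,1)] -> total=7
Click 4 (4,2) count=3: revealed 1 new [(4,2)] -> total=8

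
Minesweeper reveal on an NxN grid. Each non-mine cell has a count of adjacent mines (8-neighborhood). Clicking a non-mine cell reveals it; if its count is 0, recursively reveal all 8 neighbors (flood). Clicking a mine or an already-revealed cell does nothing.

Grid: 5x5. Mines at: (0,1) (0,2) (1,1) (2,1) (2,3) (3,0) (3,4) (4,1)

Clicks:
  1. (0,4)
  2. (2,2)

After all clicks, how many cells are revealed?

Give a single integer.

Click 1 (0,4) count=0: revealed 4 new [(0,3) (0,4) (1,3) (1,4)] -> total=4
Click 2 (2,2) count=3: revealed 1 new [(2,2)] -> total=5

Answer: 5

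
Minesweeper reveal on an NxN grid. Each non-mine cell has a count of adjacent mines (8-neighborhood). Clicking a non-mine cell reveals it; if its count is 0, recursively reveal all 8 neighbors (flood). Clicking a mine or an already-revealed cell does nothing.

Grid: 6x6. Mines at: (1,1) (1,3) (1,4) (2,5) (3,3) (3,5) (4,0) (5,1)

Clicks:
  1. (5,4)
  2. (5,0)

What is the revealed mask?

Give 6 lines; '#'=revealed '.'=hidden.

Click 1 (5,4) count=0: revealed 8 new [(4,2) (4,3) (4,4) (4,5) (5,2) (5,3) (5,4) (5,5)] -> total=8
Click 2 (5,0) count=2: revealed 1 new [(5,0)] -> total=9

Answer: ......
......
......
......
..####
#.####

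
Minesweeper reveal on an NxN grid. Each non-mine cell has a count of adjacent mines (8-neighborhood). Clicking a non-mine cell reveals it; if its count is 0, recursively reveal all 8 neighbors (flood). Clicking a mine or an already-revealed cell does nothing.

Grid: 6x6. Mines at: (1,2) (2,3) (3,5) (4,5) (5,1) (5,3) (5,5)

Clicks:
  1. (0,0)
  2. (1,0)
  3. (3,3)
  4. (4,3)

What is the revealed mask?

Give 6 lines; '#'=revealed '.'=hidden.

Click 1 (0,0) count=0: revealed 13 new [(0,0) (0,1) (1,0) (1,1) (2,0) (2,1) (2,2) (3,0) (3,1) (3,2) (4,0) (4,1) (4,2)] -> total=13
Click 2 (1,0) count=0: revealed 0 new [(none)] -> total=13
Click 3 (3,3) count=1: revealed 1 new [(3,3)] -> total=14
Click 4 (4,3) count=1: revealed 1 new [(4,3)] -> total=15

Answer: ##....
##....
###...
####..
####..
......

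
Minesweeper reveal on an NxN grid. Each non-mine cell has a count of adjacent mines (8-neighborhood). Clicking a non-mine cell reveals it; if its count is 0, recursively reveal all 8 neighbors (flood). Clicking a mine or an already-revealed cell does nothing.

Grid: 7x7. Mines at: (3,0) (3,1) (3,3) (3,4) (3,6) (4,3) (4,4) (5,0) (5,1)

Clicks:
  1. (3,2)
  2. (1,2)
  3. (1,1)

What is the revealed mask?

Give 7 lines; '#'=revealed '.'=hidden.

Answer: #######
#######
#######
..#....
.......
.......
.......

Derivation:
Click 1 (3,2) count=3: revealed 1 new [(3,2)] -> total=1
Click 2 (1,2) count=0: revealed 21 new [(0,0) (0,1) (0,2) (0,3) (0,4) (0,5) (0,6) (1,0) (1,1) (1,2) (1,3) (1,4) (1,5) (1,6) (2,0) (2,1) (2,2) (2,3) (2,4) (2,5) (2,6)] -> total=22
Click 3 (1,1) count=0: revealed 0 new [(none)] -> total=22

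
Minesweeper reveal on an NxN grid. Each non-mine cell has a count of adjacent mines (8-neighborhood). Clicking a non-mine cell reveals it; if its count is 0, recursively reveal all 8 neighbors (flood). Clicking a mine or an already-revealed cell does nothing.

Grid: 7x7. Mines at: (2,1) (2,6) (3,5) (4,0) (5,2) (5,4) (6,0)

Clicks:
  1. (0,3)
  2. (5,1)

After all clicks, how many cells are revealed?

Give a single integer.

Answer: 25

Derivation:
Click 1 (0,3) count=0: revealed 24 new [(0,0) (0,1) (0,2) (0,3) (0,4) (0,5) (0,6) (1,0) (1,1) (1,2) (1,3) (1,4) (1,5) (1,6) (2,2) (2,3) (2,4) (2,5) (3,2) (3,3) (3,4) (4,2) (4,3) (4,4)] -> total=24
Click 2 (5,1) count=3: revealed 1 new [(5,1)] -> total=25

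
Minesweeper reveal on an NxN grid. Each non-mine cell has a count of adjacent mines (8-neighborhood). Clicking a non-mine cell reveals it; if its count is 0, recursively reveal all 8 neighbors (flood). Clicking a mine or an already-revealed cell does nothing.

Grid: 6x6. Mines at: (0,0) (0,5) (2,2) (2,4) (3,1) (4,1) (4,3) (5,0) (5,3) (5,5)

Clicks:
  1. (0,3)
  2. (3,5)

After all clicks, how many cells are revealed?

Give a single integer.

Click 1 (0,3) count=0: revealed 8 new [(0,1) (0,2) (0,3) (0,4) (1,1) (1,2) (1,3) (1,4)] -> total=8
Click 2 (3,5) count=1: revealed 1 new [(3,5)] -> total=9

Answer: 9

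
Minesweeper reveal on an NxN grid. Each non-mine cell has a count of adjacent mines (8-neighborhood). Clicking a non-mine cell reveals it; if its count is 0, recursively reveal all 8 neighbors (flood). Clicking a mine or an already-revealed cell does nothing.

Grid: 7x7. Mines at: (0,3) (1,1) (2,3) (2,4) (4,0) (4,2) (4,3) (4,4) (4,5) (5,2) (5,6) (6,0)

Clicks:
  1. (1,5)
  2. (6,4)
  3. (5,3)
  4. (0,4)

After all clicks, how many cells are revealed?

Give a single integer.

Answer: 8

Derivation:
Click 1 (1,5) count=1: revealed 1 new [(1,5)] -> total=1
Click 2 (6,4) count=0: revealed 6 new [(5,3) (5,4) (5,5) (6,3) (6,4) (6,5)] -> total=7
Click 3 (5,3) count=4: revealed 0 new [(none)] -> total=7
Click 4 (0,4) count=1: revealed 1 new [(0,4)] -> total=8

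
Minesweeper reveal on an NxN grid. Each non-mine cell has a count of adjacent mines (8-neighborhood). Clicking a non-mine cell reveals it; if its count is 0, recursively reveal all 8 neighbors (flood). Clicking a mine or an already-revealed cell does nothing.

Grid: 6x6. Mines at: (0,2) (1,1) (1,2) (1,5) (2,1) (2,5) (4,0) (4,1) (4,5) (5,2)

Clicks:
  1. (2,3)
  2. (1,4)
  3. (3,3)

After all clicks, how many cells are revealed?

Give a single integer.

Answer: 10

Derivation:
Click 1 (2,3) count=1: revealed 1 new [(2,3)] -> total=1
Click 2 (1,4) count=2: revealed 1 new [(1,4)] -> total=2
Click 3 (3,3) count=0: revealed 8 new [(2,2) (2,4) (3,2) (3,3) (3,4) (4,2) (4,3) (4,4)] -> total=10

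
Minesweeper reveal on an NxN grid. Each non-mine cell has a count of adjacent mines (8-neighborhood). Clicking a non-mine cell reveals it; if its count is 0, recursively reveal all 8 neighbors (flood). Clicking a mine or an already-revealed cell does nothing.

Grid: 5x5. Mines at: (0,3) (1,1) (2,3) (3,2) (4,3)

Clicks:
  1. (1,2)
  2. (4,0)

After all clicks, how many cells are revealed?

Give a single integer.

Click 1 (1,2) count=3: revealed 1 new [(1,2)] -> total=1
Click 2 (4,0) count=0: revealed 6 new [(2,0) (2,1) (3,0) (3,1) (4,0) (4,1)] -> total=7

Answer: 7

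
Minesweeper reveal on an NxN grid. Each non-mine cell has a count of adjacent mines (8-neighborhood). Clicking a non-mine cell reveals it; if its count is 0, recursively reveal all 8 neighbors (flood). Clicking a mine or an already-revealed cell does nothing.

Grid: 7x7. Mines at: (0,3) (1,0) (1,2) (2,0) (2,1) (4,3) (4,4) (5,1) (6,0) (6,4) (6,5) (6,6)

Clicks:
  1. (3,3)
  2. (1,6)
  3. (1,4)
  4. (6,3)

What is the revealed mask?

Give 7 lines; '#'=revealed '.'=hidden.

Answer: ....###
...####
...####
...####
.....##
.....##
...#...

Derivation:
Click 1 (3,3) count=2: revealed 1 new [(3,3)] -> total=1
Click 2 (1,6) count=0: revealed 18 new [(0,4) (0,5) (0,6) (1,3) (1,4) (1,5) (1,6) (2,3) (2,4) (2,5) (2,6) (3,4) (3,5) (3,6) (4,5) (4,6) (5,5) (5,6)] -> total=19
Click 3 (1,4) count=1: revealed 0 new [(none)] -> total=19
Click 4 (6,3) count=1: revealed 1 new [(6,3)] -> total=20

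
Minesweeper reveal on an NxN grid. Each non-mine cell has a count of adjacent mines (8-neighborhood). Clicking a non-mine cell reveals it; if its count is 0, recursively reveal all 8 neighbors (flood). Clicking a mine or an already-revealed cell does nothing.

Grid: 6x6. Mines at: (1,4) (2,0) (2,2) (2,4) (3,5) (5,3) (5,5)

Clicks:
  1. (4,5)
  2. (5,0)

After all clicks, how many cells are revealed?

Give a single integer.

Click 1 (4,5) count=2: revealed 1 new [(4,5)] -> total=1
Click 2 (5,0) count=0: revealed 9 new [(3,0) (3,1) (3,2) (4,0) (4,1) (4,2) (5,0) (5,1) (5,2)] -> total=10

Answer: 10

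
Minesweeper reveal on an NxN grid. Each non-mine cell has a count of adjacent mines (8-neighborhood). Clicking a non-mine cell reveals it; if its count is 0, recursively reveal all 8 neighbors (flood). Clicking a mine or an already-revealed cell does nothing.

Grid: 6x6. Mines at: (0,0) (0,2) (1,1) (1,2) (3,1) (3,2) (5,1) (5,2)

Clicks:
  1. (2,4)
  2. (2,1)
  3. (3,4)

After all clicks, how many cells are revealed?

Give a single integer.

Answer: 19

Derivation:
Click 1 (2,4) count=0: revealed 18 new [(0,3) (0,4) (0,5) (1,3) (1,4) (1,5) (2,3) (2,4) (2,5) (3,3) (3,4) (3,5) (4,3) (4,4) (4,5) (5,3) (5,4) (5,5)] -> total=18
Click 2 (2,1) count=4: revealed 1 new [(2,1)] -> total=19
Click 3 (3,4) count=0: revealed 0 new [(none)] -> total=19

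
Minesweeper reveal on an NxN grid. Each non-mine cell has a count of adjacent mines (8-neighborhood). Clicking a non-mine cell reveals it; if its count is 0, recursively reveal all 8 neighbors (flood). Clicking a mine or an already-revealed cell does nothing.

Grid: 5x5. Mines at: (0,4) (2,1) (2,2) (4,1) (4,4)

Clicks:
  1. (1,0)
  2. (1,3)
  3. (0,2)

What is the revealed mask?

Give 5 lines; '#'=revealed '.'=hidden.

Click 1 (1,0) count=1: revealed 1 new [(1,0)] -> total=1
Click 2 (1,3) count=2: revealed 1 new [(1,3)] -> total=2
Click 3 (0,2) count=0: revealed 6 new [(0,0) (0,1) (0,2) (0,3) (1,1) (1,2)] -> total=8

Answer: ####.
####.
.....
.....
.....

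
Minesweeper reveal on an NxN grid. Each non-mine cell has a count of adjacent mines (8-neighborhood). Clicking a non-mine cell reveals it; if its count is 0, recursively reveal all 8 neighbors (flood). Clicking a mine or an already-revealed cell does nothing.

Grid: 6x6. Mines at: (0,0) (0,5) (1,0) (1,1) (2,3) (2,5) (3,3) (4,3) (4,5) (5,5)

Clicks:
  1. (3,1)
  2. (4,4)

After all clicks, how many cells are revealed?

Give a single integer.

Click 1 (3,1) count=0: revealed 12 new [(2,0) (2,1) (2,2) (3,0) (3,1) (3,2) (4,0) (4,1) (4,2) (5,0) (5,1) (5,2)] -> total=12
Click 2 (4,4) count=4: revealed 1 new [(4,4)] -> total=13

Answer: 13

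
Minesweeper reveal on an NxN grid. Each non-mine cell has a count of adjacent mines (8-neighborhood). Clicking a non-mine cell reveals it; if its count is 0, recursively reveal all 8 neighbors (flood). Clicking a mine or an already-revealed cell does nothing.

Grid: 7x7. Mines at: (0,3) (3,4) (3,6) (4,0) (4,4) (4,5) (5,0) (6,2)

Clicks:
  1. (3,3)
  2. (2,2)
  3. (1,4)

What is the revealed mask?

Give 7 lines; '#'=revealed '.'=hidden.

Click 1 (3,3) count=2: revealed 1 new [(3,3)] -> total=1
Click 2 (2,2) count=0: revealed 20 new [(0,0) (0,1) (0,2) (1,0) (1,1) (1,2) (1,3) (2,0) (2,1) (2,2) (2,3) (3,0) (3,1) (3,2) (4,1) (4,2) (4,3) (5,1) (5,2) (5,3)] -> total=21
Click 3 (1,4) count=1: revealed 1 new [(1,4)] -> total=22

Answer: ###....
#####..
####...
####...
.###...
.###...
.......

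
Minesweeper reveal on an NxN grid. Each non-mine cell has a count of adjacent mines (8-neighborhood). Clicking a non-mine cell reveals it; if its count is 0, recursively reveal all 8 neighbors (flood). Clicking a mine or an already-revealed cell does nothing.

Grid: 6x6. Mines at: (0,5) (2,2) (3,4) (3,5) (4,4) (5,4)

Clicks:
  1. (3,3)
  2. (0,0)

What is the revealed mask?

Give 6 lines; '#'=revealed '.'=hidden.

Answer: #####.
#####.
##....
####..
####..
####..

Derivation:
Click 1 (3,3) count=3: revealed 1 new [(3,3)] -> total=1
Click 2 (0,0) count=0: revealed 23 new [(0,0) (0,1) (0,2) (0,3) (0,4) (1,0) (1,1) (1,2) (1,3) (1,4) (2,0) (2,1) (3,0) (3,1) (3,2) (4,0) (4,1) (4,2) (4,3) (5,0) (5,1) (5,2) (5,3)] -> total=24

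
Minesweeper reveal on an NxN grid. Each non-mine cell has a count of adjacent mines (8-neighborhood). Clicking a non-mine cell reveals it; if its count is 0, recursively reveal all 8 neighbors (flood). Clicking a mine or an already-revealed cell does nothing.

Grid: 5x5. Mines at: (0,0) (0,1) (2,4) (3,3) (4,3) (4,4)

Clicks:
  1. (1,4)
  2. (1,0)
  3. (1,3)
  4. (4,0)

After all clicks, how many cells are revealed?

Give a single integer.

Answer: 14

Derivation:
Click 1 (1,4) count=1: revealed 1 new [(1,4)] -> total=1
Click 2 (1,0) count=2: revealed 1 new [(1,0)] -> total=2
Click 3 (1,3) count=1: revealed 1 new [(1,3)] -> total=3
Click 4 (4,0) count=0: revealed 11 new [(1,1) (1,2) (2,0) (2,1) (2,2) (3,0) (3,1) (3,2) (4,0) (4,1) (4,2)] -> total=14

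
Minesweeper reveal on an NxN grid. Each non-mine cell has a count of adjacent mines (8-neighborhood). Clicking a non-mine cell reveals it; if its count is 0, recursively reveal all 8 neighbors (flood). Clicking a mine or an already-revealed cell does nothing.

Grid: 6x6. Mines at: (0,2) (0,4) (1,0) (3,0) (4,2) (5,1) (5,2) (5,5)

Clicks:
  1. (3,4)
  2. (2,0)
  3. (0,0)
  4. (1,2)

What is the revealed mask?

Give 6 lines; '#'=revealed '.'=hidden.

Answer: #.....
.#####
######
.#####
...###
......

Derivation:
Click 1 (3,4) count=0: revealed 18 new [(1,1) (1,2) (1,3) (1,4) (1,5) (2,1) (2,2) (2,3) (2,4) (2,5) (3,1) (3,2) (3,3) (3,4) (3,5) (4,3) (4,4) (4,5)] -> total=18
Click 2 (2,0) count=2: revealed 1 new [(2,0)] -> total=19
Click 3 (0,0) count=1: revealed 1 new [(0,0)] -> total=20
Click 4 (1,2) count=1: revealed 0 new [(none)] -> total=20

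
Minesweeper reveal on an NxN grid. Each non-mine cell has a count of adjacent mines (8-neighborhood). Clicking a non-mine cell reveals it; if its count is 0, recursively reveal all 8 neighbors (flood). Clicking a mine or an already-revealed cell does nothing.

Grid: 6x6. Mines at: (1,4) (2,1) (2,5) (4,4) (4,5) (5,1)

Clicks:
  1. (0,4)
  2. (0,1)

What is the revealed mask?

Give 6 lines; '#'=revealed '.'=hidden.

Click 1 (0,4) count=1: revealed 1 new [(0,4)] -> total=1
Click 2 (0,1) count=0: revealed 8 new [(0,0) (0,1) (0,2) (0,3) (1,0) (1,1) (1,2) (1,3)] -> total=9

Answer: #####.
####..
......
......
......
......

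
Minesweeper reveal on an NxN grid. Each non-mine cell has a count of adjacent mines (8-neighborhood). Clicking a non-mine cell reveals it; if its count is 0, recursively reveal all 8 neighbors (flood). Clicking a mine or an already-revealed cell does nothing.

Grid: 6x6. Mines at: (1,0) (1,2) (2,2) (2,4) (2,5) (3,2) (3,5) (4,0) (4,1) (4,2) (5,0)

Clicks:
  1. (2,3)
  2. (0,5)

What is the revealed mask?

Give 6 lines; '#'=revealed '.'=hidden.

Click 1 (2,3) count=4: revealed 1 new [(2,3)] -> total=1
Click 2 (0,5) count=0: revealed 6 new [(0,3) (0,4) (0,5) (1,3) (1,4) (1,5)] -> total=7

Answer: ...###
...###
...#..
......
......
......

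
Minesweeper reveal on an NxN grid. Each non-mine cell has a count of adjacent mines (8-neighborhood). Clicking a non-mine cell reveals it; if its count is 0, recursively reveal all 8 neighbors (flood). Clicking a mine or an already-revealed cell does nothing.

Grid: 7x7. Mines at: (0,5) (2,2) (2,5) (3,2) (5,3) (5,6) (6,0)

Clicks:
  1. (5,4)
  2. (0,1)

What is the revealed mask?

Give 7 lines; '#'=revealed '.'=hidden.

Click 1 (5,4) count=1: revealed 1 new [(5,4)] -> total=1
Click 2 (0,1) count=0: revealed 18 new [(0,0) (0,1) (0,2) (0,3) (0,4) (1,0) (1,1) (1,2) (1,3) (1,4) (2,0) (2,1) (3,0) (3,1) (4,0) (4,1) (5,0) (5,1)] -> total=19

Answer: #####..
#####..
##.....
##.....
##.....
##..#..
.......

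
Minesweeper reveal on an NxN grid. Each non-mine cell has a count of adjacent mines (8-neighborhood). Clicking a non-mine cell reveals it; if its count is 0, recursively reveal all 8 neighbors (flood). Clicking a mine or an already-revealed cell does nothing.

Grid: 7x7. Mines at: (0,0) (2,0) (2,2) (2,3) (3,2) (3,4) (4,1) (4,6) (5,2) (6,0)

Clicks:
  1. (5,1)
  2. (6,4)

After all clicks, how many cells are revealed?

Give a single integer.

Click 1 (5,1) count=3: revealed 1 new [(5,1)] -> total=1
Click 2 (6,4) count=0: revealed 11 new [(4,3) (4,4) (4,5) (5,3) (5,4) (5,5) (5,6) (6,3) (6,4) (6,5) (6,6)] -> total=12

Answer: 12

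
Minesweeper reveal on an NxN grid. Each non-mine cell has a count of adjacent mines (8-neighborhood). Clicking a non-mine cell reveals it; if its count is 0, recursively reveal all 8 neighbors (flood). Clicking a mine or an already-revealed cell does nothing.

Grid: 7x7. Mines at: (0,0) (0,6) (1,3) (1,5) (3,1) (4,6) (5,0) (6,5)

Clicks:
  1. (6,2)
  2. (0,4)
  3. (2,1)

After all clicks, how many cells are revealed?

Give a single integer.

Answer: 24

Derivation:
Click 1 (6,2) count=0: revealed 22 new [(2,2) (2,3) (2,4) (2,5) (3,2) (3,3) (3,4) (3,5) (4,1) (4,2) (4,3) (4,4) (4,5) (5,1) (5,2) (5,3) (5,4) (5,5) (6,1) (6,2) (6,3) (6,4)] -> total=22
Click 2 (0,4) count=2: revealed 1 new [(0,4)] -> total=23
Click 3 (2,1) count=1: revealed 1 new [(2,1)] -> total=24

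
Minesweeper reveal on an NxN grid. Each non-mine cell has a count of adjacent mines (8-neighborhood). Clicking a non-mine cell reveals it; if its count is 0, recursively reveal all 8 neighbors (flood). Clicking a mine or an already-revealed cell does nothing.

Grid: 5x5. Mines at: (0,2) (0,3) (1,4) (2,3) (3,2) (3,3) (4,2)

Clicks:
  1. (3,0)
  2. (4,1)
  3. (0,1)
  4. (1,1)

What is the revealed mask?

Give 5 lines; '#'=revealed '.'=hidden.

Answer: ##...
##...
##...
##...
##...

Derivation:
Click 1 (3,0) count=0: revealed 10 new [(0,0) (0,1) (1,0) (1,1) (2,0) (2,1) (3,0) (3,1) (4,0) (4,1)] -> total=10
Click 2 (4,1) count=2: revealed 0 new [(none)] -> total=10
Click 3 (0,1) count=1: revealed 0 new [(none)] -> total=10
Click 4 (1,1) count=1: revealed 0 new [(none)] -> total=10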